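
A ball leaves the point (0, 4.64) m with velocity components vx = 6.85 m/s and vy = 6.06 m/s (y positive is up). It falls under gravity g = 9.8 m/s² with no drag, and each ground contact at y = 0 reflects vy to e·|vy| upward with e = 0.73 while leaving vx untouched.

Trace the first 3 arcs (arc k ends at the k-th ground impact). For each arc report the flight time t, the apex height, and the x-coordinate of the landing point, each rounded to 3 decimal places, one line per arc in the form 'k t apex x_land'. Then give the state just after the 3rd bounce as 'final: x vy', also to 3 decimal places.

Arc 1: start y=4.640, vy=6.060 → t=1.771, apex=6.514, x_land=12.134, impact vy=-11.299
  bounce: vy ← 0.73·11.299 = 8.248
Arc 2: start y=0.000, vy=8.248 → t=1.683, apex=3.471, x_land=23.664, impact vy=-8.248
  bounce: vy ← 0.73·8.248 = 6.021
Arc 3: start y=0.000, vy=6.021 → t=1.229, apex=1.850, x_land=32.082, impact vy=-6.021
  bounce: vy ← 0.73·6.021 = 4.396

1 1.771 6.514 12.134
2 1.683 3.471 23.664
3 1.229 1.850 32.082
final: 32.082 4.396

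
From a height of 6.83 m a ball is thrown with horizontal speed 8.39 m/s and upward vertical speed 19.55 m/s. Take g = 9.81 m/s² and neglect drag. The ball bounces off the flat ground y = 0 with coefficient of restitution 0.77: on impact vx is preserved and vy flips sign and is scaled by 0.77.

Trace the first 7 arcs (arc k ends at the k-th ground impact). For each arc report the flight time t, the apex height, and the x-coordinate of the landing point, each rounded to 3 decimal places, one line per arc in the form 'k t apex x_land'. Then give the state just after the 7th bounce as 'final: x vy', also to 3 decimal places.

1 4.309 26.310 36.152
2 3.567 15.599 66.076
3 2.746 9.249 89.118
4 2.115 5.484 106.860
5 1.628 3.251 120.521
6 1.254 1.928 131.041
7 0.965 1.143 139.141
final: 139.141 3.646

Arc 1: start y=6.830, vy=19.550 → t=4.309, apex=26.310, x_land=36.152, impact vy=-22.720
  bounce: vy ← 0.77·22.720 = 17.495
Arc 2: start y=0.000, vy=17.495 → t=3.567, apex=15.599, x_land=66.076, impact vy=-17.495
  bounce: vy ← 0.77·17.495 = 13.471
Arc 3: start y=0.000, vy=13.471 → t=2.746, apex=9.249, x_land=89.118, impact vy=-13.471
  bounce: vy ← 0.77·13.471 = 10.373
Arc 4: start y=0.000, vy=10.373 → t=2.115, apex=5.484, x_land=106.860, impact vy=-10.373
  bounce: vy ← 0.77·10.373 = 7.987
Arc 5: start y=0.000, vy=7.987 → t=1.628, apex=3.251, x_land=120.521, impact vy=-7.987
  bounce: vy ← 0.77·7.987 = 6.150
Arc 6: start y=0.000, vy=6.150 → t=1.254, apex=1.928, x_land=131.041, impact vy=-6.150
  bounce: vy ← 0.77·6.150 = 4.735
Arc 7: start y=0.000, vy=4.735 → t=0.965, apex=1.143, x_land=139.141, impact vy=-4.735
  bounce: vy ← 0.77·4.735 = 3.646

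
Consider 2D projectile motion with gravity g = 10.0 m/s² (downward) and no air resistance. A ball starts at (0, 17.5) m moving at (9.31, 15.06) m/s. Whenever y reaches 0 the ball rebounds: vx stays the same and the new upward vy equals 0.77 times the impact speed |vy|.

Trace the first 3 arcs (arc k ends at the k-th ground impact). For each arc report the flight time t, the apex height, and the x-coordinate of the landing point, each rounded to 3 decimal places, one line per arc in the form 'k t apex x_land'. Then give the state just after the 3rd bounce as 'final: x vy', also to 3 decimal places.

Arc 1: start y=17.500, vy=15.060 → t=3.908, apex=28.840, x_land=36.380, impact vy=-24.017
  bounce: vy ← 0.77·24.017 = 18.493
Arc 2: start y=0.000, vy=18.493 → t=3.699, apex=17.099, x_land=70.814, impact vy=-18.493
  bounce: vy ← 0.77·18.493 = 14.240
Arc 3: start y=0.000, vy=14.240 → t=2.848, apex=10.138, x_land=97.328, impact vy=-14.240
  bounce: vy ← 0.77·14.240 = 10.964

1 3.908 28.840 36.380
2 3.699 17.099 70.814
3 2.848 10.138 97.328
final: 97.328 10.964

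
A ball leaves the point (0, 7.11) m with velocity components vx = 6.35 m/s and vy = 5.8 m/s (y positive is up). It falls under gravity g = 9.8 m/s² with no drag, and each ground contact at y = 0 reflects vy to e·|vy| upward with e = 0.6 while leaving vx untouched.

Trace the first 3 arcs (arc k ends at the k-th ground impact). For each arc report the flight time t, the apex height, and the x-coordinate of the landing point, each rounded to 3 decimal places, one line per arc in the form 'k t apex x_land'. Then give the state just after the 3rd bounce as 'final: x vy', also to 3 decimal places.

1 1.934 8.826 12.281
2 1.611 3.177 22.508
3 0.966 1.144 28.644
final: 28.644 2.841

Arc 1: start y=7.110, vy=5.800 → t=1.934, apex=8.826, x_land=12.281, impact vy=-13.153
  bounce: vy ← 0.6·13.153 = 7.892
Arc 2: start y=0.000, vy=7.892 → t=1.611, apex=3.177, x_land=22.508, impact vy=-7.892
  bounce: vy ← 0.6·7.892 = 4.735
Arc 3: start y=0.000, vy=4.735 → t=0.966, apex=1.144, x_land=28.644, impact vy=-4.735
  bounce: vy ← 0.6·4.735 = 2.841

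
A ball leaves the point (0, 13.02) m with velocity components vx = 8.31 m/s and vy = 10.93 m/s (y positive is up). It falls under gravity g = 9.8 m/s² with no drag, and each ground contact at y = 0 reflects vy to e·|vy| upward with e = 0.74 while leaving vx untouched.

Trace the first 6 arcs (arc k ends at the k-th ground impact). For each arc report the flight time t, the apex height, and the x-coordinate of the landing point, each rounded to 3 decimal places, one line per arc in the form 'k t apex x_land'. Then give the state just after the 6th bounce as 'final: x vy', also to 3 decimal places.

Arc 1: start y=13.020, vy=10.930 → t=3.090, apex=19.115, x_land=25.681, impact vy=-19.356
  bounce: vy ← 0.74·19.356 = 14.323
Arc 2: start y=0.000, vy=14.323 → t=2.923, apex=10.467, x_land=49.973, impact vy=-14.323
  bounce: vy ← 0.74·14.323 = 10.599
Arc 3: start y=0.000, vy=10.599 → t=2.163, apex=5.732, x_land=67.948, impact vy=-10.599
  bounce: vy ← 0.74·10.599 = 7.844
Arc 4: start y=0.000, vy=7.844 → t=1.601, apex=3.139, x_land=81.250, impact vy=-7.844
  bounce: vy ← 0.74·7.844 = 5.804
Arc 5: start y=0.000, vy=5.804 → t=1.185, apex=1.719, x_land=91.094, impact vy=-5.804
  bounce: vy ← 0.74·5.804 = 4.295
Arc 6: start y=0.000, vy=4.295 → t=0.877, apex=0.941, x_land=98.378, impact vy=-4.295
  bounce: vy ← 0.74·4.295 = 3.178

1 3.090 19.115 25.681
2 2.923 10.467 49.973
3 2.163 5.732 67.948
4 1.601 3.139 81.250
5 1.185 1.719 91.094
6 0.877 0.941 98.378
final: 98.378 3.178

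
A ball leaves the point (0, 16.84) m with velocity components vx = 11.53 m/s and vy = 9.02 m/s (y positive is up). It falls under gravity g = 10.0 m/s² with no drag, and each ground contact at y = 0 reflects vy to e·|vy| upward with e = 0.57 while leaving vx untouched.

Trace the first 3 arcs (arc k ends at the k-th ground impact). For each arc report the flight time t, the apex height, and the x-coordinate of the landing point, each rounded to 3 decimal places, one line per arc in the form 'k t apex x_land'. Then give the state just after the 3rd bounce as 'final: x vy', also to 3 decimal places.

Arc 1: start y=16.840, vy=9.020 → t=2.947, apex=20.908, x_land=33.978, impact vy=-20.449
  bounce: vy ← 0.57·20.449 = 11.656
Arc 2: start y=0.000, vy=11.656 → t=2.331, apex=6.793, x_land=60.856, impact vy=-11.656
  bounce: vy ← 0.57·11.656 = 6.644
Arc 3: start y=0.000, vy=6.644 → t=1.329, apex=2.207, x_land=76.177, impact vy=-6.644
  bounce: vy ← 0.57·6.644 = 3.787

1 2.947 20.908 33.978
2 2.331 6.793 60.856
3 1.329 2.207 76.177
final: 76.177 3.787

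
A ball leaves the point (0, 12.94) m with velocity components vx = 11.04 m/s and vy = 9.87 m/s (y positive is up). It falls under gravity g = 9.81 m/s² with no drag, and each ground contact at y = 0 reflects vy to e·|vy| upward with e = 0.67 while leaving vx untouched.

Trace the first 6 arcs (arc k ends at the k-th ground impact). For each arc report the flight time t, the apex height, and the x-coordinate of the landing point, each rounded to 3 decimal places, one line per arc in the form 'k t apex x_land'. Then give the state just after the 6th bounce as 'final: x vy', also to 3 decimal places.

Arc 1: start y=12.940, vy=9.870 → t=2.917, apex=17.905, x_land=32.201, impact vy=-18.743
  bounce: vy ← 0.67·18.743 = 12.558
Arc 2: start y=0.000, vy=12.558 → t=2.560, apex=8.038, x_land=60.465, impact vy=-12.558
  bounce: vy ← 0.67·12.558 = 8.414
Arc 3: start y=0.000, vy=8.414 → t=1.715, apex=3.608, x_land=79.403, impact vy=-8.414
  bounce: vy ← 0.67·8.414 = 5.637
Arc 4: start y=0.000, vy=5.637 → t=1.149, apex=1.620, x_land=92.091, impact vy=-5.637
  bounce: vy ← 0.67·5.637 = 3.777
Arc 5: start y=0.000, vy=3.777 → t=0.770, apex=0.727, x_land=100.592, impact vy=-3.777
  bounce: vy ← 0.67·3.777 = 2.531
Arc 6: start y=0.000, vy=2.531 → t=0.516, apex=0.326, x_land=106.287, impact vy=-2.531
  bounce: vy ← 0.67·2.531 = 1.695

1 2.917 17.905 32.201
2 2.560 8.038 60.465
3 1.715 3.608 79.403
4 1.149 1.620 92.091
5 0.770 0.727 100.592
6 0.516 0.326 106.287
final: 106.287 1.695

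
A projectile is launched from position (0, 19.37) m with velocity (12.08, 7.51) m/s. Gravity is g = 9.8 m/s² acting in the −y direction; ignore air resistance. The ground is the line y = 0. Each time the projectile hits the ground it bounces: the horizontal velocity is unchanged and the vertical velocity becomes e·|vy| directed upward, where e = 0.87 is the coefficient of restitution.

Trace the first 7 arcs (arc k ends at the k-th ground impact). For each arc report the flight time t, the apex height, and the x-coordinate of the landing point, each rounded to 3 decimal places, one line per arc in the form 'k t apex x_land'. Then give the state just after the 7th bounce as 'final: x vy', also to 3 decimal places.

Arc 1: start y=19.370, vy=7.510 → t=2.897, apex=22.248, x_land=34.997, impact vy=-20.882
  bounce: vy ← 0.87·20.882 = 18.167
Arc 2: start y=0.000, vy=18.167 → t=3.708, apex=16.839, x_land=79.785, impact vy=-18.167
  bounce: vy ← 0.87·18.167 = 15.805
Arc 3: start y=0.000, vy=15.805 → t=3.226, apex=12.746, x_land=118.750, impact vy=-15.805
  bounce: vy ← 0.87·15.805 = 13.751
Arc 4: start y=0.000, vy=13.751 → t=2.806, apex=9.647, x_land=152.650, impact vy=-13.751
  bounce: vy ← 0.87·13.751 = 11.963
Arc 5: start y=0.000, vy=11.963 → t=2.441, apex=7.302, x_land=182.143, impact vy=-11.963
  bounce: vy ← 0.87·11.963 = 10.408
Arc 6: start y=0.000, vy=10.408 → t=2.124, apex=5.527, x_land=207.802, impact vy=-10.408
  bounce: vy ← 0.87·10.408 = 9.055
Arc 7: start y=0.000, vy=9.055 → t=1.848, apex=4.183, x_land=230.125, impact vy=-9.055
  bounce: vy ← 0.87·9.055 = 7.878

1 2.897 22.248 34.997
2 3.708 16.839 79.785
3 3.226 12.746 118.750
4 2.806 9.647 152.650
5 2.441 7.302 182.143
6 2.124 5.527 207.802
7 1.848 4.183 230.125
final: 230.125 7.878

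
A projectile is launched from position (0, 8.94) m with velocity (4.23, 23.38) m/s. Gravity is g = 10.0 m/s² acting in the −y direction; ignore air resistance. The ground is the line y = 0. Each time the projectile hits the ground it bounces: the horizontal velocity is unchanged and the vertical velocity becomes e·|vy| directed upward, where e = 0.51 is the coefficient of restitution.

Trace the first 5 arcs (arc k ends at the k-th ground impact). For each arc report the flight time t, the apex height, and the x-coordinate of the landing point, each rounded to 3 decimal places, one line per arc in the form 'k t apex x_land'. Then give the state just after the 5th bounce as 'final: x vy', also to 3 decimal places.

Arc 1: start y=8.940, vy=23.380 → t=5.031, apex=36.271, x_land=21.283, impact vy=-26.934
  bounce: vy ← 0.51·26.934 = 13.736
Arc 2: start y=0.000, vy=13.736 → t=2.747, apex=9.434, x_land=32.904, impact vy=-13.736
  bounce: vy ← 0.51·13.736 = 7.005
Arc 3: start y=0.000, vy=7.005 → t=1.401, apex=2.454, x_land=38.830, impact vy=-7.005
  bounce: vy ← 0.51·7.005 = 3.573
Arc 4: start y=0.000, vy=3.573 → t=0.715, apex=0.638, x_land=41.853, impact vy=-3.573
  bounce: vy ← 0.51·3.573 = 1.822
Arc 5: start y=0.000, vy=1.822 → t=0.364, apex=0.166, x_land=43.394, impact vy=-1.822
  bounce: vy ← 0.51·1.822 = 0.929

1 5.031 36.271 21.283
2 2.747 9.434 32.904
3 1.401 2.454 38.830
4 0.715 0.638 41.853
5 0.364 0.166 43.394
final: 43.394 0.929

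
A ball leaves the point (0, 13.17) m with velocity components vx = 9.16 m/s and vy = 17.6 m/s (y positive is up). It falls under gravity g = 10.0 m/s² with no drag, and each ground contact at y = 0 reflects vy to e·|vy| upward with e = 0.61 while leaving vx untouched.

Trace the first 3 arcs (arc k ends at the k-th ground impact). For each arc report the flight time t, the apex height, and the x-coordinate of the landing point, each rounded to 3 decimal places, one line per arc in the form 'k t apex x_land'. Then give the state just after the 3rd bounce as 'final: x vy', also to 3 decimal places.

Arc 1: start y=13.170, vy=17.600 → t=4.154, apex=28.658, x_land=38.051, impact vy=-23.941
  bounce: vy ← 0.61·23.941 = 14.604
Arc 2: start y=0.000, vy=14.604 → t=2.921, apex=10.664, x_land=64.806, impact vy=-14.604
  bounce: vy ← 0.61·14.604 = 8.908
Arc 3: start y=0.000, vy=8.908 → t=1.782, apex=3.968, x_land=81.126, impact vy=-8.908
  bounce: vy ← 0.61·8.908 = 5.434

1 4.154 28.658 38.051
2 2.921 10.664 64.806
3 1.782 3.968 81.126
final: 81.126 5.434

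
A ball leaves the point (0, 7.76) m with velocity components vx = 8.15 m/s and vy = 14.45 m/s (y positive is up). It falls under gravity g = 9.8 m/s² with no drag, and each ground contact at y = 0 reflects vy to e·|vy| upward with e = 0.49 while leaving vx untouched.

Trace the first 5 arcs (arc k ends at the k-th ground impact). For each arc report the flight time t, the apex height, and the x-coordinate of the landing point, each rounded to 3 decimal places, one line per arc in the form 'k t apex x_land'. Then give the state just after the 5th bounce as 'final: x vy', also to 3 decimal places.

1 3.413 18.413 27.816
2 1.900 4.421 43.299
3 0.931 1.061 50.885
4 0.456 0.255 54.603
5 0.224 0.061 56.424
final: 56.424 0.537

Arc 1: start y=7.760, vy=14.450 → t=3.413, apex=18.413, x_land=27.816, impact vy=-18.997
  bounce: vy ← 0.49·18.997 = 9.309
Arc 2: start y=0.000, vy=9.309 → t=1.900, apex=4.421, x_land=43.299, impact vy=-9.309
  bounce: vy ← 0.49·9.309 = 4.561
Arc 3: start y=0.000, vy=4.561 → t=0.931, apex=1.061, x_land=50.885, impact vy=-4.561
  bounce: vy ← 0.49·4.561 = 2.235
Arc 4: start y=0.000, vy=2.235 → t=0.456, apex=0.255, x_land=54.603, impact vy=-2.235
  bounce: vy ← 0.49·2.235 = 1.095
Arc 5: start y=0.000, vy=1.095 → t=0.224, apex=0.061, x_land=56.424, impact vy=-1.095
  bounce: vy ← 0.49·1.095 = 0.537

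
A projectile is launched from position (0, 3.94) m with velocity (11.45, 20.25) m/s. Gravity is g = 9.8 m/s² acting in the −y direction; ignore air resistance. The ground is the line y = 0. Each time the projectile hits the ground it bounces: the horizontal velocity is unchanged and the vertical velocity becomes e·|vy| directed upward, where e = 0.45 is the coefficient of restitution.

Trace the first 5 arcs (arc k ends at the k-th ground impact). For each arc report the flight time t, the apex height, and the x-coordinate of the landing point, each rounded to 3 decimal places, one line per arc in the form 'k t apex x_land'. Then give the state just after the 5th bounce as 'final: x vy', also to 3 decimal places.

Arc 1: start y=3.940, vy=20.250 → t=4.319, apex=24.862, x_land=49.451, impact vy=-22.075
  bounce: vy ← 0.45·22.075 = 9.934
Arc 2: start y=0.000, vy=9.934 → t=2.027, apex=5.034, x_land=72.663, impact vy=-9.934
  bounce: vy ← 0.45·9.934 = 4.470
Arc 3: start y=0.000, vy=4.470 → t=0.912, apex=1.019, x_land=83.108, impact vy=-4.470
  bounce: vy ← 0.45·4.470 = 2.012
Arc 4: start y=0.000, vy=2.012 → t=0.411, apex=0.206, x_land=87.809, impact vy=-2.012
  bounce: vy ← 0.45·2.012 = 0.905
Arc 5: start y=0.000, vy=0.905 → t=0.185, apex=0.042, x_land=89.924, impact vy=-0.905
  bounce: vy ← 0.45·0.905 = 0.407

1 4.319 24.862 49.451
2 2.027 5.034 72.663
3 0.912 1.019 83.108
4 0.411 0.206 87.809
5 0.185 0.042 89.924
final: 89.924 0.407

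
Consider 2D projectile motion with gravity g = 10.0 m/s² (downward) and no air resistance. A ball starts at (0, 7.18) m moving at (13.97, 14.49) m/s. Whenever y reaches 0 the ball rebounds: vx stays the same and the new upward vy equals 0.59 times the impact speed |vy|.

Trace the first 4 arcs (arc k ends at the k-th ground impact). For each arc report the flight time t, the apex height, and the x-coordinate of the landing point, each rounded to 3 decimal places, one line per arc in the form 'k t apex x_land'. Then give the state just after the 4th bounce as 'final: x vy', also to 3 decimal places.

1 3.329 17.678 46.511
2 2.219 6.154 77.507
3 1.309 2.142 95.795
4 0.772 0.746 106.585
final: 106.585 2.278

Arc 1: start y=7.180, vy=14.490 → t=3.329, apex=17.678, x_land=46.511, impact vy=-18.803
  bounce: vy ← 0.59·18.803 = 11.094
Arc 2: start y=0.000, vy=11.094 → t=2.219, apex=6.154, x_land=77.507, impact vy=-11.094
  bounce: vy ← 0.59·11.094 = 6.545
Arc 3: start y=0.000, vy=6.545 → t=1.309, apex=2.142, x_land=95.795, impact vy=-6.545
  bounce: vy ← 0.59·6.545 = 3.862
Arc 4: start y=0.000, vy=3.862 → t=0.772, apex=0.746, x_land=106.585, impact vy=-3.862
  bounce: vy ← 0.59·3.862 = 2.278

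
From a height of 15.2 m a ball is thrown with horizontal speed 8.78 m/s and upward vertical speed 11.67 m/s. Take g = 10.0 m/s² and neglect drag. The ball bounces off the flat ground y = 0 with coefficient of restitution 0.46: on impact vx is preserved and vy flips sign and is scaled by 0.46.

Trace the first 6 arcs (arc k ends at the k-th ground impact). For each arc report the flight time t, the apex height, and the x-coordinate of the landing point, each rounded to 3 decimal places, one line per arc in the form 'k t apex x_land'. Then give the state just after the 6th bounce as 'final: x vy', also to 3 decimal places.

Arc 1: start y=15.200, vy=11.670 → t=3.265, apex=22.009, x_land=28.667, impact vy=-20.981
  bounce: vy ← 0.46·20.981 = 9.651
Arc 2: start y=0.000, vy=9.651 → t=1.930, apex=4.657, x_land=45.615, impact vy=-9.651
  bounce: vy ← 0.46·9.651 = 4.440
Arc 3: start y=0.000, vy=4.440 → t=0.888, apex=0.985, x_land=53.410, impact vy=-4.440
  bounce: vy ← 0.46·4.440 = 2.042
Arc 4: start y=0.000, vy=2.042 → t=0.408, apex=0.209, x_land=56.996, impact vy=-2.042
  bounce: vy ← 0.46·2.042 = 0.939
Arc 5: start y=0.000, vy=0.939 → t=0.188, apex=0.044, x_land=58.646, impact vy=-0.939
  bounce: vy ← 0.46·0.939 = 0.432
Arc 6: start y=0.000, vy=0.432 → t=0.086, apex=0.009, x_land=59.405, impact vy=-0.432
  bounce: vy ← 0.46·0.432 = 0.199

1 3.265 22.009 28.667
2 1.930 4.657 45.615
3 0.888 0.985 53.410
4 0.408 0.209 56.996
5 0.188 0.044 58.646
6 0.086 0.009 59.405
final: 59.405 0.199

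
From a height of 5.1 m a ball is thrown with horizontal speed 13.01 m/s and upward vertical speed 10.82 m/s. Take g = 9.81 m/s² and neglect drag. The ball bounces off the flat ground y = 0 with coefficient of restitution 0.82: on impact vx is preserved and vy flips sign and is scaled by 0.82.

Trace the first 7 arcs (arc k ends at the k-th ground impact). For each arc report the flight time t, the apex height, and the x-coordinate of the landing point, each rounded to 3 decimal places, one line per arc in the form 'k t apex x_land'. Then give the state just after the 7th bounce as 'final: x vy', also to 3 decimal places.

Arc 1: start y=5.100, vy=10.820 → t=2.605, apex=11.067, x_land=33.892, impact vy=-14.735
  bounce: vy ← 0.82·14.735 = 12.083
Arc 2: start y=0.000, vy=12.083 → t=2.463, apex=7.441, x_land=65.941, impact vy=-12.083
  bounce: vy ← 0.82·12.083 = 9.908
Arc 3: start y=0.000, vy=9.908 → t=2.020, apex=5.004, x_land=92.221, impact vy=-9.908
  bounce: vy ← 0.82·9.908 = 8.125
Arc 4: start y=0.000, vy=8.125 → t=1.656, apex=3.364, x_land=113.771, impact vy=-8.125
  bounce: vy ← 0.82·8.125 = 6.662
Arc 5: start y=0.000, vy=6.662 → t=1.358, apex=2.262, x_land=131.442, impact vy=-6.662
  bounce: vy ← 0.82·6.662 = 5.463
Arc 6: start y=0.000, vy=5.463 → t=1.114, apex=1.521, x_land=145.932, impact vy=-5.463
  bounce: vy ← 0.82·5.463 = 4.480
Arc 7: start y=0.000, vy=4.480 → t=0.913, apex=1.023, x_land=157.814, impact vy=-4.480
  bounce: vy ← 0.82·4.480 = 3.673

1 2.605 11.067 33.892
2 2.463 7.441 65.941
3 2.020 5.004 92.221
4 1.656 3.364 113.771
5 1.358 2.262 131.442
6 1.114 1.521 145.932
7 0.913 1.023 157.814
final: 157.814 3.673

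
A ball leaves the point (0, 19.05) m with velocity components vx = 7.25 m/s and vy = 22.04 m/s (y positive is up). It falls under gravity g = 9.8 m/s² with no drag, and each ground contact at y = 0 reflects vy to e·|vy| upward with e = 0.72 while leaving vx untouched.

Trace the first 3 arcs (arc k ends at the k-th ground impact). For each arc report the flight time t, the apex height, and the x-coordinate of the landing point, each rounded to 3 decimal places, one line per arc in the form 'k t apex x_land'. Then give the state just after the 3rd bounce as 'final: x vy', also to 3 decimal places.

1 5.240 43.834 37.989
2 4.307 22.723 69.215
3 3.101 11.780 91.697
final: 91.697 10.940

Arc 1: start y=19.050, vy=22.040 → t=5.240, apex=43.834, x_land=37.989, impact vy=-29.311
  bounce: vy ← 0.72·29.311 = 21.104
Arc 2: start y=0.000, vy=21.104 → t=4.307, apex=22.723, x_land=69.215, impact vy=-21.104
  bounce: vy ← 0.72·21.104 = 15.195
Arc 3: start y=0.000, vy=15.195 → t=3.101, apex=11.780, x_land=91.697, impact vy=-15.195
  bounce: vy ← 0.72·15.195 = 10.940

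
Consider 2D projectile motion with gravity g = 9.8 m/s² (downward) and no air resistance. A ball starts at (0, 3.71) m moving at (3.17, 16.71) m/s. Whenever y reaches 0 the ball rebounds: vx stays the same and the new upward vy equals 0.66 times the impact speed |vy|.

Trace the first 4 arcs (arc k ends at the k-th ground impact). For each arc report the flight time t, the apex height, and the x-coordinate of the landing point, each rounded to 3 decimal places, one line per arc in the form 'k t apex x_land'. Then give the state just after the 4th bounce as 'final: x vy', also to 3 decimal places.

Arc 1: start y=3.710, vy=16.710 → t=3.619, apex=17.956, x_land=11.473, impact vy=-18.760
  bounce: vy ← 0.66·18.760 = 12.382
Arc 2: start y=0.000, vy=12.382 → t=2.527, apex=7.822, x_land=19.484, impact vy=-12.382
  bounce: vy ← 0.66·12.382 = 8.172
Arc 3: start y=0.000, vy=8.172 → t=1.668, apex=3.407, x_land=24.770, impact vy=-8.172
  bounce: vy ← 0.66·8.172 = 5.393
Arc 4: start y=0.000, vy=5.393 → t=1.101, apex=1.484, x_land=28.260, impact vy=-5.393
  bounce: vy ← 0.66·5.393 = 3.560

1 3.619 17.956 11.473
2 2.527 7.822 19.484
3 1.668 3.407 24.770
4 1.101 1.484 28.260
final: 28.260 3.560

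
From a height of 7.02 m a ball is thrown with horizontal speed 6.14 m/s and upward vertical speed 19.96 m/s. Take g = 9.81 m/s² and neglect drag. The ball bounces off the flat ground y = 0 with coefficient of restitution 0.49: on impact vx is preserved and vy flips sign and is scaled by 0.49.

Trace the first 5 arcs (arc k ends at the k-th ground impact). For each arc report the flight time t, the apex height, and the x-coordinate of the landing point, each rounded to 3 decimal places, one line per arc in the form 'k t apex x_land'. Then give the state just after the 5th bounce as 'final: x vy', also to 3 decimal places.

Arc 1: start y=7.020, vy=19.960 → t=4.395, apex=27.326, x_land=26.985, impact vy=-23.155
  bounce: vy ← 0.49·23.155 = 11.346
Arc 2: start y=0.000, vy=11.346 → t=2.313, apex=6.561, x_land=41.187, impact vy=-11.346
  bounce: vy ← 0.49·11.346 = 5.559
Arc 3: start y=0.000, vy=5.559 → t=1.133, apex=1.575, x_land=48.147, impact vy=-5.559
  bounce: vy ← 0.49·5.559 = 2.724
Arc 4: start y=0.000, vy=2.724 → t=0.555, apex=0.378, x_land=51.557, impact vy=-2.724
  bounce: vy ← 0.49·2.724 = 1.335
Arc 5: start y=0.000, vy=1.335 → t=0.272, apex=0.091, x_land=53.228, impact vy=-1.335
  bounce: vy ← 0.49·1.335 = 0.654

1 4.395 27.326 26.985
2 2.313 6.561 41.187
3 1.133 1.575 48.147
4 0.555 0.378 51.557
5 0.272 0.091 53.228
final: 53.228 0.654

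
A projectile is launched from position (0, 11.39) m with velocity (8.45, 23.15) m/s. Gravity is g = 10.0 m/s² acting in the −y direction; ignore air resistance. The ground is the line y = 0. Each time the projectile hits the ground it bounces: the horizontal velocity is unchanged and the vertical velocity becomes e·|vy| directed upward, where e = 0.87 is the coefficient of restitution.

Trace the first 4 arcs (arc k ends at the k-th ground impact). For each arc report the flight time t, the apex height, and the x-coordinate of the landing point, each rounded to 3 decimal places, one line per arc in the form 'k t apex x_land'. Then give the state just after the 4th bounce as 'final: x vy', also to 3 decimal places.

1 5.079 38.186 42.914
2 4.809 28.903 83.546
3 4.183 21.877 118.897
4 3.640 16.559 149.651
final: 149.651 15.832

Arc 1: start y=11.390, vy=23.150 → t=5.079, apex=38.186, x_land=42.914, impact vy=-27.636
  bounce: vy ← 0.87·27.636 = 24.043
Arc 2: start y=0.000, vy=24.043 → t=4.809, apex=28.903, x_land=83.546, impact vy=-24.043
  bounce: vy ← 0.87·24.043 = 20.917
Arc 3: start y=0.000, vy=20.917 → t=4.183, apex=21.877, x_land=118.897, impact vy=-20.917
  bounce: vy ← 0.87·20.917 = 18.198
Arc 4: start y=0.000, vy=18.198 → t=3.640, apex=16.559, x_land=149.651, impact vy=-18.198
  bounce: vy ← 0.87·18.198 = 15.832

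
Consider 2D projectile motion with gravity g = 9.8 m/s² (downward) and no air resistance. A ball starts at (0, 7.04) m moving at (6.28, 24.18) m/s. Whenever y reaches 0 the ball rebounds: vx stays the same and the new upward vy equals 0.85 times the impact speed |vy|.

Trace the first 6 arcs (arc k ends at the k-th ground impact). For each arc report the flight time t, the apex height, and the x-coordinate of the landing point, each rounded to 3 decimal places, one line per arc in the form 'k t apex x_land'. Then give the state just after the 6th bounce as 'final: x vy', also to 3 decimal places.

Arc 1: start y=7.040, vy=24.180 → t=5.210, apex=36.870, x_land=32.722, impact vy=-26.882
  bounce: vy ← 0.85·26.882 = 22.850
Arc 2: start y=0.000, vy=22.850 → t=4.663, apex=26.639, x_land=62.007, impact vy=-22.850
  bounce: vy ← 0.85·22.850 = 19.422
Arc 3: start y=0.000, vy=19.422 → t=3.964, apex=19.246, x_land=86.899, impact vy=-19.422
  bounce: vy ← 0.85·19.422 = 16.509
Arc 4: start y=0.000, vy=16.509 → t=3.369, apex=13.906, x_land=108.058, impact vy=-16.509
  bounce: vy ← 0.85·16.509 = 14.033
Arc 5: start y=0.000, vy=14.033 → t=2.864, apex=10.047, x_land=126.043, impact vy=-14.033
  bounce: vy ← 0.85·14.033 = 11.928
Arc 6: start y=0.000, vy=11.928 → t=2.434, apex=7.259, x_land=141.330, impact vy=-11.928
  bounce: vy ← 0.85·11.928 = 10.139

1 5.210 36.870 32.722
2 4.663 26.639 62.007
3 3.964 19.246 86.899
4 3.369 13.906 108.058
5 2.864 10.047 126.043
6 2.434 7.259 141.330
final: 141.330 10.139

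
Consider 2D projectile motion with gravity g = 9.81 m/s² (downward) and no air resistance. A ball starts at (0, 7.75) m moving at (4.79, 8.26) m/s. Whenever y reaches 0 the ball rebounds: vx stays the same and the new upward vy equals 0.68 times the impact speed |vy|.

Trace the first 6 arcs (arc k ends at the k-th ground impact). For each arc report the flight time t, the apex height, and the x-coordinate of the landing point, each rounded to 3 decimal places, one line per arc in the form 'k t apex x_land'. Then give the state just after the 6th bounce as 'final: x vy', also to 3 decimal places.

1 2.355 11.227 11.280
2 2.058 5.192 21.136
3 1.399 2.401 27.838
4 0.951 1.110 32.395
5 0.647 0.513 35.494
6 0.440 0.237 37.602
final: 37.602 1.467

Arc 1: start y=7.750, vy=8.260 → t=2.355, apex=11.227, x_land=11.280, impact vy=-14.842
  bounce: vy ← 0.68·14.842 = 10.093
Arc 2: start y=0.000, vy=10.093 → t=2.058, apex=5.192, x_land=21.136, impact vy=-10.093
  bounce: vy ← 0.68·10.093 = 6.863
Arc 3: start y=0.000, vy=6.863 → t=1.399, apex=2.401, x_land=27.838, impact vy=-6.863
  bounce: vy ← 0.68·6.863 = 4.667
Arc 4: start y=0.000, vy=4.667 → t=0.951, apex=1.110, x_land=32.395, impact vy=-4.667
  bounce: vy ← 0.68·4.667 = 3.173
Arc 5: start y=0.000, vy=3.173 → t=0.647, apex=0.513, x_land=35.494, impact vy=-3.173
  bounce: vy ← 0.68·3.173 = 2.158
Arc 6: start y=0.000, vy=2.158 → t=0.440, apex=0.237, x_land=37.602, impact vy=-2.158
  bounce: vy ← 0.68·2.158 = 1.467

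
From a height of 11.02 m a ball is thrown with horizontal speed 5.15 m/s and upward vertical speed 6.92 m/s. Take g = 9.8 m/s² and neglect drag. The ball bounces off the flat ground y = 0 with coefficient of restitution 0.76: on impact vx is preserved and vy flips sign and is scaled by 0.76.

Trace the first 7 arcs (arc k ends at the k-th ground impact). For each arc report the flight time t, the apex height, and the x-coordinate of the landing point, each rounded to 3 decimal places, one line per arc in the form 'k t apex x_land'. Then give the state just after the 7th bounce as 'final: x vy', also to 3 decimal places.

1 2.364 13.463 12.173
2 2.520 7.776 25.149
3 1.915 4.492 35.010
4 1.455 2.594 42.505
5 1.106 1.498 48.201
6 0.841 0.866 52.530
7 0.639 0.500 55.820
final: 55.820 2.379

Arc 1: start y=11.020, vy=6.920 → t=2.364, apex=13.463, x_land=12.173, impact vy=-16.244
  bounce: vy ← 0.76·16.244 = 12.346
Arc 2: start y=0.000, vy=12.346 → t=2.520, apex=7.776, x_land=25.149, impact vy=-12.346
  bounce: vy ← 0.76·12.346 = 9.383
Arc 3: start y=0.000, vy=9.383 → t=1.915, apex=4.492, x_land=35.010, impact vy=-9.383
  bounce: vy ← 0.76·9.383 = 7.131
Arc 4: start y=0.000, vy=7.131 → t=1.455, apex=2.594, x_land=42.505, impact vy=-7.131
  bounce: vy ← 0.76·7.131 = 5.419
Arc 5: start y=0.000, vy=5.419 → t=1.106, apex=1.498, x_land=48.201, impact vy=-5.419
  bounce: vy ← 0.76·5.419 = 4.119
Arc 6: start y=0.000, vy=4.119 → t=0.841, apex=0.866, x_land=52.530, impact vy=-4.119
  bounce: vy ← 0.76·4.119 = 3.130
Arc 7: start y=0.000, vy=3.130 → t=0.639, apex=0.500, x_land=55.820, impact vy=-3.130
  bounce: vy ← 0.76·3.130 = 2.379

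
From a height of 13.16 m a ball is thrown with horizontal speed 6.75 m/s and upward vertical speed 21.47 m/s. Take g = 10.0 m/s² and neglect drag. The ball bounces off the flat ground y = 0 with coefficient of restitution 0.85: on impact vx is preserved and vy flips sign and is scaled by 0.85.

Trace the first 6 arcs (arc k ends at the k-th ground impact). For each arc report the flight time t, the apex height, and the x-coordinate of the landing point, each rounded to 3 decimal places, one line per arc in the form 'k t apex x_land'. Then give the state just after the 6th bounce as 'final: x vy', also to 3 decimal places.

Arc 1: start y=13.160, vy=21.470 → t=4.838, apex=36.208, x_land=32.657, impact vy=-26.910
  bounce: vy ← 0.85·26.910 = 22.874
Arc 2: start y=0.000, vy=22.874 → t=4.575, apex=26.160, x_land=63.536, impact vy=-22.874
  bounce: vy ← 0.85·22.874 = 19.443
Arc 3: start y=0.000, vy=19.443 → t=3.889, apex=18.901, x_land=89.784, impact vy=-19.443
  bounce: vy ← 0.85·19.443 = 16.526
Arc 4: start y=0.000, vy=16.526 → t=3.305, apex=13.656, x_land=112.094, impact vy=-16.526
  bounce: vy ← 0.85·16.526 = 14.047
Arc 5: start y=0.000, vy=14.047 → t=2.809, apex=9.866, x_land=131.058, impact vy=-14.047
  bounce: vy ← 0.85·14.047 = 11.940
Arc 6: start y=0.000, vy=11.940 → t=2.388, apex=7.128, x_land=147.177, impact vy=-11.940
  bounce: vy ← 0.85·11.940 = 10.149

1 4.838 36.208 32.657
2 4.575 26.160 63.536
3 3.889 18.901 89.784
4 3.305 13.656 112.094
5 2.809 9.866 131.058
6 2.388 7.128 147.177
final: 147.177 10.149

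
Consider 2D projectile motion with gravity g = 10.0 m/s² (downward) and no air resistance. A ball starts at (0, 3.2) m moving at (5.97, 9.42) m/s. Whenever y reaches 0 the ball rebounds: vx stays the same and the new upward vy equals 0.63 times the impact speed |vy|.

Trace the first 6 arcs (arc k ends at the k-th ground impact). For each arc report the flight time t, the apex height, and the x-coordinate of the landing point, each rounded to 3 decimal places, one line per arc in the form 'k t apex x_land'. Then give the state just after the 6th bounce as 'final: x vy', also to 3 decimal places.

Arc 1: start y=3.200, vy=9.420 → t=2.178, apex=7.637, x_land=13.002, impact vy=-12.359
  bounce: vy ← 0.63·12.359 = 7.786
Arc 2: start y=0.000, vy=7.786 → t=1.557, apex=3.031, x_land=22.298, impact vy=-7.786
  bounce: vy ← 0.63·7.786 = 4.905
Arc 3: start y=0.000, vy=4.905 → t=0.981, apex=1.203, x_land=28.155, impact vy=-4.905
  bounce: vy ← 0.63·4.905 = 3.090
Arc 4: start y=0.000, vy=3.090 → t=0.618, apex=0.477, x_land=31.845, impact vy=-3.090
  bounce: vy ← 0.63·3.090 = 1.947
Arc 5: start y=0.000, vy=1.947 → t=0.389, apex=0.190, x_land=34.169, impact vy=-1.947
  bounce: vy ← 0.63·1.947 = 1.227
Arc 6: start y=0.000, vy=1.227 → t=0.245, apex=0.075, x_land=35.634, impact vy=-1.227
  bounce: vy ← 0.63·1.227 = 0.773

1 2.178 7.637 13.002
2 1.557 3.031 22.298
3 0.981 1.203 28.155
4 0.618 0.477 31.845
5 0.389 0.190 34.169
6 0.245 0.075 35.634
final: 35.634 0.773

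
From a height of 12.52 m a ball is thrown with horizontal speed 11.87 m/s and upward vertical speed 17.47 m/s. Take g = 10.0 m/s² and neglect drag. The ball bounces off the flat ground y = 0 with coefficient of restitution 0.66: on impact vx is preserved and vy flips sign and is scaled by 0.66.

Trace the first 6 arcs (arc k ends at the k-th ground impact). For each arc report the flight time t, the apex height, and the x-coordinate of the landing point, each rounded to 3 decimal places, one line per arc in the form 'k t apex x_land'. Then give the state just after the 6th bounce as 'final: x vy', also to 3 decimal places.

Arc 1: start y=12.520, vy=17.470 → t=4.104, apex=27.780, x_land=48.716, impact vy=-23.571
  bounce: vy ← 0.66·23.571 = 15.557
Arc 2: start y=0.000, vy=15.557 → t=3.111, apex=12.101, x_land=85.648, impact vy=-15.557
  bounce: vy ← 0.66·15.557 = 10.268
Arc 3: start y=0.000, vy=10.268 → t=2.054, apex=5.271, x_land=110.023, impact vy=-10.268
  bounce: vy ← 0.66·10.268 = 6.777
Arc 4: start y=0.000, vy=6.777 → t=1.355, apex=2.296, x_land=126.111, impact vy=-6.777
  bounce: vy ← 0.66·6.777 = 4.473
Arc 5: start y=0.000, vy=4.473 → t=0.895, apex=1.000, x_land=136.729, impact vy=-4.473
  bounce: vy ← 0.66·4.473 = 2.952
Arc 6: start y=0.000, vy=2.952 → t=0.590, apex=0.436, x_land=143.737, impact vy=-2.952
  bounce: vy ← 0.66·2.952 = 1.948

1 4.104 27.780 48.716
2 3.111 12.101 85.648
3 2.054 5.271 110.023
4 1.355 2.296 126.111
5 0.895 1.000 136.729
6 0.590 0.436 143.737
final: 143.737 1.948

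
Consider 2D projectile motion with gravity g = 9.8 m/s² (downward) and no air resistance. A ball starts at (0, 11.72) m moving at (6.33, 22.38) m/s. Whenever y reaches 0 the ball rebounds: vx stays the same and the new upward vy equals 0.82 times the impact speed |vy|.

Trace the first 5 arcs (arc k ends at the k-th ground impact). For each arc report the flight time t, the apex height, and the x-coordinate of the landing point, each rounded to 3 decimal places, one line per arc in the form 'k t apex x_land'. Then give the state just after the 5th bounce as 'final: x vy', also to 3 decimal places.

1 5.042 37.274 31.914
2 4.523 25.063 60.546
3 3.709 16.853 84.025
4 3.041 11.332 103.277
5 2.494 7.619 119.064
final: 119.064 10.021

Arc 1: start y=11.720, vy=22.380 → t=5.042, apex=37.274, x_land=31.914, impact vy=-27.029
  bounce: vy ← 0.82·27.029 = 22.164
Arc 2: start y=0.000, vy=22.164 → t=4.523, apex=25.063, x_land=60.546, impact vy=-22.164
  bounce: vy ← 0.82·22.164 = 18.174
Arc 3: start y=0.000, vy=18.174 → t=3.709, apex=16.853, x_land=84.025, impact vy=-18.174
  bounce: vy ← 0.82·18.174 = 14.903
Arc 4: start y=0.000, vy=14.903 → t=3.041, apex=11.332, x_land=103.277, impact vy=-14.903
  bounce: vy ← 0.82·14.903 = 12.220
Arc 5: start y=0.000, vy=12.220 → t=2.494, apex=7.619, x_land=119.064, impact vy=-12.220
  bounce: vy ← 0.82·12.220 = 10.021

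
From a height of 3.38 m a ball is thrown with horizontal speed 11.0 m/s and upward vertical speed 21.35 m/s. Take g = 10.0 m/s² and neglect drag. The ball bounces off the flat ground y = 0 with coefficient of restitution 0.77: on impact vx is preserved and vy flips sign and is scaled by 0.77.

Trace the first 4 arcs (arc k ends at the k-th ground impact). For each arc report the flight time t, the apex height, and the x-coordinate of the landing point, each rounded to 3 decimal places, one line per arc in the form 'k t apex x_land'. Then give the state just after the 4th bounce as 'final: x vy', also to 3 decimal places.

1 4.423 26.171 48.651
2 3.523 15.517 87.407
3 2.713 9.200 117.249
4 2.089 5.455 140.228
final: 140.228 8.042

Arc 1: start y=3.380, vy=21.350 → t=4.423, apex=26.171, x_land=48.651, impact vy=-22.878
  bounce: vy ← 0.77·22.878 = 17.616
Arc 2: start y=0.000, vy=17.616 → t=3.523, apex=15.517, x_land=87.407, impact vy=-17.616
  bounce: vy ← 0.77·17.616 = 13.565
Arc 3: start y=0.000, vy=13.565 → t=2.713, apex=9.200, x_land=117.249, impact vy=-13.565
  bounce: vy ← 0.77·13.565 = 10.445
Arc 4: start y=0.000, vy=10.445 → t=2.089, apex=5.455, x_land=140.228, impact vy=-10.445
  bounce: vy ← 0.77·10.445 = 8.042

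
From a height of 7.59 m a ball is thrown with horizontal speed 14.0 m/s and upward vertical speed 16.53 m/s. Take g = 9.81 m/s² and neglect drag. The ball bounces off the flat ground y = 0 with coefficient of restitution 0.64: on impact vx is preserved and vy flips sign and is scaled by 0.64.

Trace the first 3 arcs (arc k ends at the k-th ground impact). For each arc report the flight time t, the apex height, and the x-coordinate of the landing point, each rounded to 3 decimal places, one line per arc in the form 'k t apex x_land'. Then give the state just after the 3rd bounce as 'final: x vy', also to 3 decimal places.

1 3.779 21.517 52.912
2 2.681 8.813 90.445
3 1.716 3.610 114.465
final: 114.465 5.386

Arc 1: start y=7.590, vy=16.530 → t=3.779, apex=21.517, x_land=52.912, impact vy=-20.546
  bounce: vy ← 0.64·20.546 = 13.150
Arc 2: start y=0.000, vy=13.150 → t=2.681, apex=8.813, x_land=90.445, impact vy=-13.150
  bounce: vy ← 0.64·13.150 = 8.416
Arc 3: start y=0.000, vy=8.416 → t=1.716, apex=3.610, x_land=114.465, impact vy=-8.416
  bounce: vy ← 0.64·8.416 = 5.386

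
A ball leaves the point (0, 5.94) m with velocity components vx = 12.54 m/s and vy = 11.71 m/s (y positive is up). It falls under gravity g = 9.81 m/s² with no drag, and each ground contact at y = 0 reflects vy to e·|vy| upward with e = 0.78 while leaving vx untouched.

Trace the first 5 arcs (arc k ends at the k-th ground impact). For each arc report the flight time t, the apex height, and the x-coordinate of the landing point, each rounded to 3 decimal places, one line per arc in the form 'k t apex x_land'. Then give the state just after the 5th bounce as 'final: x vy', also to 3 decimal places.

Arc 1: start y=5.940, vy=11.710 → t=2.817, apex=12.929, x_land=35.328, impact vy=-15.927
  bounce: vy ← 0.78·15.927 = 12.423
Arc 2: start y=0.000, vy=12.423 → t=2.533, apex=7.866, x_land=67.088, impact vy=-12.423
  bounce: vy ← 0.78·12.423 = 9.690
Arc 3: start y=0.000, vy=9.690 → t=1.976, apex=4.786, x_land=91.861, impact vy=-9.690
  bounce: vy ← 0.78·9.690 = 7.558
Arc 4: start y=0.000, vy=7.558 → t=1.541, apex=2.912, x_land=111.184, impact vy=-7.558
  bounce: vy ← 0.78·7.558 = 5.895
Arc 5: start y=0.000, vy=5.895 → t=1.202, apex=1.771, x_land=126.256, impact vy=-5.895
  bounce: vy ← 0.78·5.895 = 4.598

1 2.817 12.929 35.328
2 2.533 7.866 67.088
3 1.976 4.786 91.861
4 1.541 2.912 111.184
5 1.202 1.771 126.256
final: 126.256 4.598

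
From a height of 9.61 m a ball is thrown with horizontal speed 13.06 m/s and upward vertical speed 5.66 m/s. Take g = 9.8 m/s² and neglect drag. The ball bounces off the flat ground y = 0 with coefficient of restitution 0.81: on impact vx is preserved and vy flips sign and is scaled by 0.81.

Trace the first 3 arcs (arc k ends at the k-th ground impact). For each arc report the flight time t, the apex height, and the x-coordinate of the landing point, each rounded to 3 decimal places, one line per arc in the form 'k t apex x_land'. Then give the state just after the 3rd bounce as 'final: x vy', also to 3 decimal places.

Arc 1: start y=9.610, vy=5.660 → t=2.092, apex=11.244, x_land=27.327, impact vy=-14.846
  bounce: vy ← 0.81·14.846 = 12.025
Arc 2: start y=0.000, vy=12.025 → t=2.454, apex=7.377, x_land=59.377, impact vy=-12.025
  bounce: vy ← 0.81·12.025 = 9.740
Arc 3: start y=0.000, vy=9.740 → t=1.988, apex=4.840, x_land=85.338, impact vy=-9.740
  bounce: vy ← 0.81·9.740 = 7.890

1 2.092 11.244 27.327
2 2.454 7.377 59.377
3 1.988 4.840 85.338
final: 85.338 7.890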